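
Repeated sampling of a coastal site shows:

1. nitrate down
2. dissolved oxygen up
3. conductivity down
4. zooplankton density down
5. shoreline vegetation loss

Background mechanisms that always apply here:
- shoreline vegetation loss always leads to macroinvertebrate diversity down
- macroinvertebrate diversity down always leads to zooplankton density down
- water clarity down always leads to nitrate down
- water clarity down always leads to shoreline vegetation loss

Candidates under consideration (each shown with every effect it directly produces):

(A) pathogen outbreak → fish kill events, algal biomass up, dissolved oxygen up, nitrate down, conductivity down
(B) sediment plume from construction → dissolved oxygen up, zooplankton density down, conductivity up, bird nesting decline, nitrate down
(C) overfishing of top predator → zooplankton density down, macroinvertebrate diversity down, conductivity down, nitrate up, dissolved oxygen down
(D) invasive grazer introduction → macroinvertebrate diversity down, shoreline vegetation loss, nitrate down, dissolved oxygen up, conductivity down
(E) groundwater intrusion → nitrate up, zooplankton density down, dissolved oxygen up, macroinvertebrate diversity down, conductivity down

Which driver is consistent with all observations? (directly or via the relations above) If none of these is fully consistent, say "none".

D

Per-candidate check:
(A) pathogen outbreak — nitrate down yes; dissolved oxygen up yes; conductivity down yes; zooplankton density down NO; shoreline vegetation loss NO
(B) sediment plume from construction — fails on conductivity down, shoreline vegetation loss (predicts conductivity up, not conductivity down)
(C) overfishing of top predator — nitrate down NO; dissolved oxygen up NO; conductivity down yes; zooplankton density down yes; shoreline vegetation loss NO
(D) invasive grazer introduction — accounts for every observation (zooplankton density down through macroinvertebrate diversity down → zooplankton density down)
(E) groundwater intrusion — nitrate down NO; dissolved oxygen up yes; conductivity down yes; zooplankton density down yes; shoreline vegetation loss NO
Only (D) is consistent with every observation.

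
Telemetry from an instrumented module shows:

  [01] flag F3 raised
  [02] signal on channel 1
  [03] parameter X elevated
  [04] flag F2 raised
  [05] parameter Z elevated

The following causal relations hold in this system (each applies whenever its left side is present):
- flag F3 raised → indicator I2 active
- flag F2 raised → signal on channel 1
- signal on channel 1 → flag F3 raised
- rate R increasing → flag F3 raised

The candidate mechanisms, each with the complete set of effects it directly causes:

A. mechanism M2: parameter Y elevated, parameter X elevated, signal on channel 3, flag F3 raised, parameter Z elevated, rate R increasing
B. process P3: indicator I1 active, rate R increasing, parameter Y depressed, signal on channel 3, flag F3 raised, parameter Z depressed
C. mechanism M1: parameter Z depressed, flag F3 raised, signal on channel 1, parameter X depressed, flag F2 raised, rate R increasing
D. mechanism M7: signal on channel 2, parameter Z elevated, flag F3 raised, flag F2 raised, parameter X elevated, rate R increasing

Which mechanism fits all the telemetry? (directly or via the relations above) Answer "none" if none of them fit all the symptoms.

D

Per-candidate check:
(A) mechanism M2 — does not account for signal on channel 1, flag F2 raised
(B) process P3 — fails on signal on channel 1, parameter X elevated, flag F2 raised, parameter Z elevated (predicts parameter Z depressed, not parameter Z elevated)
(C) mechanism M1 — flag F3 raised ✓; signal on channel 1 ✓; parameter X elevated ✗; flag F2 raised ✓; parameter Z elevated ✗
(D) mechanism M7 — flag F3 raised ✓; signal on channel 1 ✓ (by flag F2 raised → signal on channel 1); parameter X elevated ✓; flag F2 raised ✓; parameter Z elevated ✓
(D) alone accounts for all the evidence.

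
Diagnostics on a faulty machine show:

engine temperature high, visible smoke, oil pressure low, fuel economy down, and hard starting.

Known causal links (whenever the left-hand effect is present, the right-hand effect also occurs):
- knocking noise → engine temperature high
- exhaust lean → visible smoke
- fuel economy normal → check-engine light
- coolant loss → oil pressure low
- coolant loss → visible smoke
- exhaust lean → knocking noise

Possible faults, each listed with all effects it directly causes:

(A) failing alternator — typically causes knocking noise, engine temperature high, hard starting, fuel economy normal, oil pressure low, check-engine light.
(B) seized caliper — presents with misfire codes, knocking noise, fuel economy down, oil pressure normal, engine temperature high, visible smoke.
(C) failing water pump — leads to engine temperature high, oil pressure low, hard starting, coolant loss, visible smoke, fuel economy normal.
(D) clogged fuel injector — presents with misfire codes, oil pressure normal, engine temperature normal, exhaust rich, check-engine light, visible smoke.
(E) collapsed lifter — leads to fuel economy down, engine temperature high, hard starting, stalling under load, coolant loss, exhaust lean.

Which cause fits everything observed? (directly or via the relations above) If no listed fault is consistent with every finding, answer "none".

Checking each candidate against the observations:
(A) failing alternator — engine temperature high +; visible smoke -; oil pressure low +; fuel economy down -; hard starting +
(B) seized caliper — engine temperature high +; visible smoke +; oil pressure low -; fuel economy down +; hard starting -
(C) failing water pump — engine temperature high +; visible smoke +; oil pressure low +; fuel economy down -; hard starting +
(D) clogged fuel injector — fails on engine temperature high, oil pressure low, fuel economy down, hard starting (predicts engine temperature normal, not engine temperature high; predicts oil pressure normal, not oil pressure low)
(E) collapsed lifter — engine temperature high +; visible smoke + (via exhaust lean → visible smoke); oil pressure low + (via coolant loss → oil pressure low); fuel economy down +; hard starting +
(E) alone accounts for all the evidence.

E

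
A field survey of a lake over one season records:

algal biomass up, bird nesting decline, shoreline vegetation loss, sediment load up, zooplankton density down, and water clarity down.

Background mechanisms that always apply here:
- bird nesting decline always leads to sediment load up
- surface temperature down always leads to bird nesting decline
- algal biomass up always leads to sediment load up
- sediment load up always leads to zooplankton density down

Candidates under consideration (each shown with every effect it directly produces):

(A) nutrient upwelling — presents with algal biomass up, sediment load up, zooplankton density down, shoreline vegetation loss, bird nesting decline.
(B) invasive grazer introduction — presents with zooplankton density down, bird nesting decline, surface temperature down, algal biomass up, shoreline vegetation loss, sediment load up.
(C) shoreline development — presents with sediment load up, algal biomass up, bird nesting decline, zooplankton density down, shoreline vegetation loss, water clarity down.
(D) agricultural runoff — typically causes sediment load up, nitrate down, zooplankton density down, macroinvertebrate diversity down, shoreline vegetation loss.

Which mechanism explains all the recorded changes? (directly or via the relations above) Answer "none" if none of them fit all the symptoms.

For each candidate, compare predicted effects to what was observed:
(A) nutrient upwelling — algal biomass up +; bird nesting decline +; shoreline vegetation loss +; sediment load up +; zooplankton density down +; water clarity down -
(B) invasive grazer introduction — algal biomass up +; bird nesting decline +; shoreline vegetation loss +; sediment load up +; zooplankton density down +; water clarity down -
(C) shoreline development — accounts for every observation
(D) agricultural runoff — algal biomass up -; bird nesting decline -; shoreline vegetation loss +; sediment load up +; zooplankton density down +; water clarity down -
Only (C) is consistent with every observation.

C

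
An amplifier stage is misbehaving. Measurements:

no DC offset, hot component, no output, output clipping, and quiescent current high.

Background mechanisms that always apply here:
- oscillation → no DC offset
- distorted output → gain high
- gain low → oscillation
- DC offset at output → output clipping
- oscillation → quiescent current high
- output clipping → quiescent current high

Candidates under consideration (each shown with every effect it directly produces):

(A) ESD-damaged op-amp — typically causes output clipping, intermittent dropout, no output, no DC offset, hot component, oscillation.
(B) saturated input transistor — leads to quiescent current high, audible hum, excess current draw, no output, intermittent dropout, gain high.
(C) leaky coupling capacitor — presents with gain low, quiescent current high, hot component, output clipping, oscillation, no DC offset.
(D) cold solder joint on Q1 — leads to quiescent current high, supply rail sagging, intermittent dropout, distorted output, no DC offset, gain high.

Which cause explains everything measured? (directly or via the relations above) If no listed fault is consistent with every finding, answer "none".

A

For each candidate, compare predicted effects to what was observed:
(A) ESD-damaged op-amp — no DC offset match; hot component match; no output match; output clipping match; quiescent current high match (through output clipping → quiescent current high)
(B) saturated input transistor — does not account for no DC offset, hot component, output clipping
(C) leaky coupling capacitor — no DC offset match; hot component match; no output miss; output clipping match; quiescent current high match
(D) cold solder joint on Q1 — no DC offset match; hot component miss; no output miss; output clipping miss; quiescent current high match
(A) is the only candidate with no mismatches.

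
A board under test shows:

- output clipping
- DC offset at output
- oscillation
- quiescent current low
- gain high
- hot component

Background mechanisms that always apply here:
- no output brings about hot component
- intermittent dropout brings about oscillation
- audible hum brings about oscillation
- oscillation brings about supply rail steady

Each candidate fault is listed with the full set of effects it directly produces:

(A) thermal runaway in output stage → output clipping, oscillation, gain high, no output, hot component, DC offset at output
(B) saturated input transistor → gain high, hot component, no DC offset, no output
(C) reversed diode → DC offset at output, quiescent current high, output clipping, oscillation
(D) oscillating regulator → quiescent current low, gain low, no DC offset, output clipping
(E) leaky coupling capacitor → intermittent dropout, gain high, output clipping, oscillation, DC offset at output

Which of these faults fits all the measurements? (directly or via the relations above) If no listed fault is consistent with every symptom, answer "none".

For each candidate, compare predicted effects to what was observed:
(A) thermal runaway in output stage — does not account for quiescent current low
(B) saturated input transistor — output clipping miss; DC offset at output miss; oscillation miss; quiescent current low miss; gain high match; hot component match
(C) reversed diode — fails on quiescent current low, gain high, hot component (predicts quiescent current high, not quiescent current low)
(D) oscillating regulator — output clipping match; DC offset at output miss; oscillation miss; quiescent current low match; gain high miss; hot component miss
(E) leaky coupling capacitor — does not account for quiescent current low, hot component
Every candidate fails on at least one observation.

none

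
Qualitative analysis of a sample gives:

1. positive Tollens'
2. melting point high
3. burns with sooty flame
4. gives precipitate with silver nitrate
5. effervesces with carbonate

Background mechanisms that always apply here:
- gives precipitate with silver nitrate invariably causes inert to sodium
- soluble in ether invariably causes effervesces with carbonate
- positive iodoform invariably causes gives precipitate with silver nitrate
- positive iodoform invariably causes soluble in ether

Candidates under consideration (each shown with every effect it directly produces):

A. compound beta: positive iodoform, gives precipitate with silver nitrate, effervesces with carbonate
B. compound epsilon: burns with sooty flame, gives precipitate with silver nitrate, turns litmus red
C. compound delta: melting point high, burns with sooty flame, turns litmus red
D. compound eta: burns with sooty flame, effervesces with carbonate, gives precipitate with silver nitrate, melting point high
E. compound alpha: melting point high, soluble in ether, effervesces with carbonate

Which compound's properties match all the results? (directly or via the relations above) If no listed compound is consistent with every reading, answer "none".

none

Per-candidate check:
(A) compound beta — positive Tollens' ✗; melting point high ✗; burns with sooty flame ✗; gives precipitate with silver nitrate ✓; effervesces with carbonate ✓
(B) compound epsilon — positive Tollens' ✗; melting point high ✗; burns with sooty flame ✓; gives precipitate with silver nitrate ✓; effervesces with carbonate ✗
(C) compound delta — positive Tollens' ✗; melting point high ✓; burns with sooty flame ✓; gives precipitate with silver nitrate ✗; effervesces with carbonate ✗
(D) compound eta — positive Tollens' ✗; melting point high ✓; burns with sooty flame ✓; gives precipitate with silver nitrate ✓; effervesces with carbonate ✓
(E) compound alpha — does not account for positive Tollens', burns with sooty flame, gives precipitate with silver nitrate
Every candidate fails on at least one observation.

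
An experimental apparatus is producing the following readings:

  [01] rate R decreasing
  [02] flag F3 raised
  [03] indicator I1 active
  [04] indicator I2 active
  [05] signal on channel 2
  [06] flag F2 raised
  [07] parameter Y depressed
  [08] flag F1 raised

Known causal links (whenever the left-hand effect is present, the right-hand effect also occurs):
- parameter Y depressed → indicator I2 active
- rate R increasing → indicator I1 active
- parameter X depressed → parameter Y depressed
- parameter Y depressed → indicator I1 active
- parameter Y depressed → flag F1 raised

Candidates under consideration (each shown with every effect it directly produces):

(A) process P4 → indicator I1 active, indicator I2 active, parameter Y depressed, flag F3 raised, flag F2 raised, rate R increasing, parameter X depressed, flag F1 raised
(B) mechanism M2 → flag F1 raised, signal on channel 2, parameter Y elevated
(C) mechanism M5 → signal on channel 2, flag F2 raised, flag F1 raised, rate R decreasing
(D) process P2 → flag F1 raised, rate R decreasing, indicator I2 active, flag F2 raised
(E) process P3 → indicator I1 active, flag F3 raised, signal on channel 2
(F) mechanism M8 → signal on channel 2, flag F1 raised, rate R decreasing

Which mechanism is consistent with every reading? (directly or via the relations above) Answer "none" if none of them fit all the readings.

none

Per-candidate check:
(A) process P4 — rate R decreasing ✗; flag F3 raised ✓; indicator I1 active ✓; indicator I2 active ✓; signal on channel 2 ✗; flag F2 raised ✓; parameter Y depressed ✓; flag F1 raised ✓
(B) mechanism M2 — rate R decreasing ✗; flag F3 raised ✗; indicator I1 active ✗; indicator I2 active ✗; signal on channel 2 ✓; flag F2 raised ✗; parameter Y depressed ✗; flag F1 raised ✓
(C) mechanism M5 — does not account for flag F3 raised, indicator I1 active, indicator I2 active, parameter Y depressed
(D) process P2 — rate R decreasing ✓; flag F3 raised ✗; indicator I1 active ✗; indicator I2 active ✓; signal on channel 2 ✗; flag F2 raised ✓; parameter Y depressed ✗; flag F1 raised ✓
(E) process P3 — does not account for rate R decreasing, indicator I2 active, flag F2 raised, parameter Y depressed, flag F1 raised
(F) mechanism M8 — rate R decreasing ✓; flag F3 raised ✗; indicator I1 active ✗; indicator I2 active ✗; signal on channel 2 ✓; flag F2 raised ✗; parameter Y depressed ✗; flag F1 raised ✓
Every candidate fails on at least one observation.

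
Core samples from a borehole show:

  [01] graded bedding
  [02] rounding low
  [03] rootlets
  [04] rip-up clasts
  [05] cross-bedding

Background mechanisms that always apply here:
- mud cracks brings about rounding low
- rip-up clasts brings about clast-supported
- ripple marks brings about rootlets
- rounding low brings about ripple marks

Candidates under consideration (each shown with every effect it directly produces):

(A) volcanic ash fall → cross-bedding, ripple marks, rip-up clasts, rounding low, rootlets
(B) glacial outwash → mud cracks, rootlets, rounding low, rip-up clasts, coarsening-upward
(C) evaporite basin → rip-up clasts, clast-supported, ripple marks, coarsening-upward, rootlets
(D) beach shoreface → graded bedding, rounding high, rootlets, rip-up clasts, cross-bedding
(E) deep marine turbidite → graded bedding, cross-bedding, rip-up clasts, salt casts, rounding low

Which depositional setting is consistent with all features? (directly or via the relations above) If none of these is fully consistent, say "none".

Per-candidate check:
(A) volcanic ash fall — graded bedding miss; rounding low match; rootlets match; rip-up clasts match; cross-bedding match
(B) glacial outwash — graded bedding miss; rounding low match; rootlets match; rip-up clasts match; cross-bedding miss
(C) evaporite basin — graded bedding miss; rounding low miss; rootlets match; rip-up clasts match; cross-bedding miss
(D) beach shoreface — fails on rounding low (predicts rounding high, not rounding low)
(E) deep marine turbidite — graded bedding match; rounding low match; rootlets match (via rounding low → ripple marks → rootlets); rip-up clasts match; cross-bedding match
(E) alone accounts for all the evidence.

E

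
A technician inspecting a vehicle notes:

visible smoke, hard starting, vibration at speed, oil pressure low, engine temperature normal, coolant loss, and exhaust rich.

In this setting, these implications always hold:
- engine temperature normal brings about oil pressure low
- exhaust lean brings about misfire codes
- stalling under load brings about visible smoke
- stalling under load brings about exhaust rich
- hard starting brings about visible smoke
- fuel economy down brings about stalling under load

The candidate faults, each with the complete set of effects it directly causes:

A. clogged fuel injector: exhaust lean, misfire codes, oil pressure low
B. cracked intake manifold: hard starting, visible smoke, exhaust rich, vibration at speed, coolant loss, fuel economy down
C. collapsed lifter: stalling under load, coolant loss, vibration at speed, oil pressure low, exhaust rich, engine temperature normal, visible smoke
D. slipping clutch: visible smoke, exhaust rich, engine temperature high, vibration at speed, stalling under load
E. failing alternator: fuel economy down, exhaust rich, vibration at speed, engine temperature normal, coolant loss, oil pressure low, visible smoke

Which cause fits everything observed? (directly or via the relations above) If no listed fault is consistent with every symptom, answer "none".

Per-candidate check:
(A) clogged fuel injector — fails on visible smoke, hard starting, vibration at speed, engine temperature normal, coolant loss, exhaust rich (predicts exhaust lean, not exhaust rich)
(B) cracked intake manifold — visible smoke +; hard starting +; vibration at speed +; oil pressure low -; engine temperature normal -; coolant loss +; exhaust rich +
(C) collapsed lifter — visible smoke +; hard starting -; vibration at speed +; oil pressure low +; engine temperature normal +; coolant loss +; exhaust rich +
(D) slipping clutch — fails on hard starting, oil pressure low, engine temperature normal, coolant loss (predicts engine temperature high, not engine temperature normal)
(E) failing alternator — visible smoke +; hard starting -; vibration at speed +; oil pressure low +; engine temperature normal +; coolant loss +; exhaust rich +
Every candidate fails on at least one observation.

none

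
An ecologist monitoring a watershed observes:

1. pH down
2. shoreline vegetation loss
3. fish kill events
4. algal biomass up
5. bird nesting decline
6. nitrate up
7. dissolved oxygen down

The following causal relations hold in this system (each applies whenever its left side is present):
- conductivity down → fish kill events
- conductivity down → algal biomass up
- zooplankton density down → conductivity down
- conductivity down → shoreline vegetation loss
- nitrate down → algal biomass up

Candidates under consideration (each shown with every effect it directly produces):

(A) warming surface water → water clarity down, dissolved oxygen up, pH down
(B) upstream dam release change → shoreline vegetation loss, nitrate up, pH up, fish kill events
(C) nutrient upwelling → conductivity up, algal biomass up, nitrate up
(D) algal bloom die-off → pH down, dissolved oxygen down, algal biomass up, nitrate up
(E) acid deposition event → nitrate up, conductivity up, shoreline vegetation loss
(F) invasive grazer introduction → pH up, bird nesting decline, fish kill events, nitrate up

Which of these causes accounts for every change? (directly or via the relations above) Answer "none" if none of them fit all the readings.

Checking each candidate against the observations:
(A) warming surface water — pH down ✓; shoreline vegetation loss ✗; fish kill events ✗; algal biomass up ✗; bird nesting decline ✗; nitrate up ✗; dissolved oxygen down ✗
(B) upstream dam release change — pH down ✗; shoreline vegetation loss ✓; fish kill events ✓; algal biomass up ✗; bird nesting decline ✗; nitrate up ✓; dissolved oxygen down ✗
(C) nutrient upwelling — pH down ✗; shoreline vegetation loss ✗; fish kill events ✗; algal biomass up ✓; bird nesting decline ✗; nitrate up ✓; dissolved oxygen down ✗
(D) algal bloom die-off — does not account for shoreline vegetation loss, fish kill events, bird nesting decline
(E) acid deposition event — does not account for pH down, fish kill events, algal biomass up, bird nesting decline, dissolved oxygen down
(F) invasive grazer introduction — fails on pH down, shoreline vegetation loss, algal biomass up, dissolved oxygen down (predicts pH up, not pH down)
Every candidate fails on at least one observation.

none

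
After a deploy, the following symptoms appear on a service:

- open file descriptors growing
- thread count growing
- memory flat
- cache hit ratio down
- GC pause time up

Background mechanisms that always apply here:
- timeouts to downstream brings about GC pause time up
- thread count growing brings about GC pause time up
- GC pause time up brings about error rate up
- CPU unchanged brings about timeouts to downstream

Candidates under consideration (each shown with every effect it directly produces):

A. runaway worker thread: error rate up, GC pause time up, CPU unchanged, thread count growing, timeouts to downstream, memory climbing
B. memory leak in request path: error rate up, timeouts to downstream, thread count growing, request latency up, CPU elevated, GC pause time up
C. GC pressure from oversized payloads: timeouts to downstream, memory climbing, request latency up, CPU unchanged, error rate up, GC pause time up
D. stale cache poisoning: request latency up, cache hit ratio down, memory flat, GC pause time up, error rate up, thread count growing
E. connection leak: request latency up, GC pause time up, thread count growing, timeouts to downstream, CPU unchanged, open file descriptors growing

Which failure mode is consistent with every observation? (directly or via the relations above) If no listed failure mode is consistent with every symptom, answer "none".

Testing each hypothesis:
(A) runaway worker thread — fails on open file descriptors growing, memory flat, cache hit ratio down (predicts memory climbing, not memory flat)
(B) memory leak in request path — does not account for open file descriptors growing, memory flat, cache hit ratio down
(C) GC pressure from oversized payloads — fails on open file descriptors growing, thread count growing, memory flat, cache hit ratio down (predicts memory climbing, not memory flat)
(D) stale cache poisoning — open file descriptors growing miss; thread count growing match; memory flat match; cache hit ratio down match; GC pause time up match
(E) connection leak — open file descriptors growing match; thread count growing match; memory flat miss; cache hit ratio down miss; GC pause time up match
None of the listed candidates fits everything.

none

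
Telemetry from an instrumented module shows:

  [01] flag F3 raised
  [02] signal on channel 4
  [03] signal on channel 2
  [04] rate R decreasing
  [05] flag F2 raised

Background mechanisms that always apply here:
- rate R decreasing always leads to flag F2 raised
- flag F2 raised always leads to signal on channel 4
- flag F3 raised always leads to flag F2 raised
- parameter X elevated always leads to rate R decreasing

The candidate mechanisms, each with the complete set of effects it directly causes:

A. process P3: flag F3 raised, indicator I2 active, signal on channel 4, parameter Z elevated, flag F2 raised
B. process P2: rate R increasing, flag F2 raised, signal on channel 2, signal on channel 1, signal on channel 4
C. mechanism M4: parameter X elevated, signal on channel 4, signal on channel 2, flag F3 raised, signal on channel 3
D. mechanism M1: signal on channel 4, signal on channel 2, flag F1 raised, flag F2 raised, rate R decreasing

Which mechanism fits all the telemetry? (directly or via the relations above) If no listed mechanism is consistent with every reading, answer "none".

C

Testing each hypothesis:
(A) process P3 — flag F3 raised ✓; signal on channel 4 ✓; signal on channel 2 ✗; rate R decreasing ✗; flag F2 raised ✓
(B) process P2 — fails on flag F3 raised, rate R decreasing (predicts rate R increasing, not rate R decreasing)
(C) mechanism M4 — accounts for every observation (rate R decreasing through parameter X elevated → rate R decreasing)
(D) mechanism M1 — does not account for flag F3 raised
(C) is the only candidate with no mismatches.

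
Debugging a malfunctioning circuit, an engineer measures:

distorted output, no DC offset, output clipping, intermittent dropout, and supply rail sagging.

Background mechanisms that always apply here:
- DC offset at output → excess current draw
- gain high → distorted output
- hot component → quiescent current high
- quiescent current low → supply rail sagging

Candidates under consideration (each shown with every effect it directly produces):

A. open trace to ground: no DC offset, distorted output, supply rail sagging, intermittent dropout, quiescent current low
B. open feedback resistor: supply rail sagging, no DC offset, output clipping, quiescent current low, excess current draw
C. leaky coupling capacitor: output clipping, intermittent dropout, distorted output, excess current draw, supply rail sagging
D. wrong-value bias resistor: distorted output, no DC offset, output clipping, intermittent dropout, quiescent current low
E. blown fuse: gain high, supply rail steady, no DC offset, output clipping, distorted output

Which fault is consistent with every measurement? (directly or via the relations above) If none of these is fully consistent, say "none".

For each candidate, compare predicted effects to what was observed:
(A) open trace to ground — distorted output match; no DC offset match; output clipping miss; intermittent dropout match; supply rail sagging match
(B) open feedback resistor — distorted output miss; no DC offset match; output clipping match; intermittent dropout miss; supply rail sagging match
(C) leaky coupling capacitor — does not account for no DC offset
(D) wrong-value bias resistor — accounts for every observation (supply rail sagging by quiescent current low → supply rail sagging)
(E) blown fuse — distorted output match; no DC offset match; output clipping match; intermittent dropout miss; supply rail sagging miss
Only (D) is consistent with every observation.

D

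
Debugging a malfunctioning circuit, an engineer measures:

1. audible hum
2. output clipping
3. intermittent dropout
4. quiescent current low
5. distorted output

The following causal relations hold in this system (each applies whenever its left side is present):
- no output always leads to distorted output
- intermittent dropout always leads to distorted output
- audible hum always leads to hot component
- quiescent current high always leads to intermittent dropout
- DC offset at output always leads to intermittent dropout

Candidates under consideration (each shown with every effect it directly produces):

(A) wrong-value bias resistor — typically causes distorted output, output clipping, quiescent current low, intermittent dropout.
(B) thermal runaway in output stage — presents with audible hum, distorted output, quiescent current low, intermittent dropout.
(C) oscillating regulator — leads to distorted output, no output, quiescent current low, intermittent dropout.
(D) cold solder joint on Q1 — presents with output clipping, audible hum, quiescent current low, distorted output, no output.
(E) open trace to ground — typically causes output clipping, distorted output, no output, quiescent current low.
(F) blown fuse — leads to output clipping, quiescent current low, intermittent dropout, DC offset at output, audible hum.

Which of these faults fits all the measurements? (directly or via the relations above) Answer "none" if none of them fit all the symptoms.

F

Per-candidate check:
(A) wrong-value bias resistor — audible hum ✗; output clipping ✓; intermittent dropout ✓; quiescent current low ✓; distorted output ✓
(B) thermal runaway in output stage — does not account for output clipping
(C) oscillating regulator — does not account for audible hum, output clipping
(D) cold solder joint on Q1 — does not account for intermittent dropout
(E) open trace to ground — does not account for audible hum, intermittent dropout
(F) blown fuse — accounts for every observation (distorted output via intermittent dropout → distorted output)
(F) is the only candidate with no mismatches.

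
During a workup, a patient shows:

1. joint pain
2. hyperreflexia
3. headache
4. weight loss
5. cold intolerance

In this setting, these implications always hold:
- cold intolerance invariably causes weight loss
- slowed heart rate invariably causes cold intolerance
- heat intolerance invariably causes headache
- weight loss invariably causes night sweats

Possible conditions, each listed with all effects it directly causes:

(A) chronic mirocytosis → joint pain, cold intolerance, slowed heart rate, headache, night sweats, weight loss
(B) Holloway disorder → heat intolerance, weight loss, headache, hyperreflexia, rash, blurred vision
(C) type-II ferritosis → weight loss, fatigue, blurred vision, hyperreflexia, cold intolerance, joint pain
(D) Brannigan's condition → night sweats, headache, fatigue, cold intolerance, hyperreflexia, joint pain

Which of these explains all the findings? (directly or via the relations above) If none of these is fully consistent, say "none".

Checking each candidate against the observations:
(A) chronic mirocytosis — does not account for hyperreflexia
(B) Holloway disorder — joint pain ✗; hyperreflexia ✓; headache ✓; weight loss ✓; cold intolerance ✗
(C) type-II ferritosis — joint pain ✓; hyperreflexia ✓; headache ✗; weight loss ✓; cold intolerance ✓
(D) Brannigan's condition — joint pain ✓; hyperreflexia ✓; headache ✓; weight loss ✓ (via cold intolerance → weight loss); cold intolerance ✓
(D) alone accounts for all the evidence.

D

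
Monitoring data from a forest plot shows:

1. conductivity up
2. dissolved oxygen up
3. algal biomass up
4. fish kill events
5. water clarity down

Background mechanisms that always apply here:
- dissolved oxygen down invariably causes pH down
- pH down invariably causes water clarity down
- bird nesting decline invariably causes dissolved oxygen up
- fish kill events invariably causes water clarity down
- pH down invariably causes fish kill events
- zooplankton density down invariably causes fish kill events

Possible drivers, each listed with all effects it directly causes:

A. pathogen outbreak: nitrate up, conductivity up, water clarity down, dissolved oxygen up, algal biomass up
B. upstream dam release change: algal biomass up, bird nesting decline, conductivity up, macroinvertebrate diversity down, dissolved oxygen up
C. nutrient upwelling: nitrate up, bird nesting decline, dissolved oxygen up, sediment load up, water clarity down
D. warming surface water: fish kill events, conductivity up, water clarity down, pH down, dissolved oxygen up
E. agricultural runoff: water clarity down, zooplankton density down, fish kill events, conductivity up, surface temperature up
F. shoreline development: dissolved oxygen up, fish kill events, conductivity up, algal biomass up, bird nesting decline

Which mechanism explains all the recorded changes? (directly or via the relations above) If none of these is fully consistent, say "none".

For each candidate, compare predicted effects to what was observed:
(A) pathogen outbreak — does not account for fish kill events
(B) upstream dam release change — conductivity up +; dissolved oxygen up +; algal biomass up +; fish kill events -; water clarity down -
(C) nutrient upwelling — does not account for conductivity up, algal biomass up, fish kill events
(D) warming surface water — does not account for algal biomass up
(E) agricultural runoff — does not account for dissolved oxygen up, algal biomass up
(F) shoreline development — accounts for every observation (water clarity down by fish kill events → water clarity down)
(F) alone accounts for all the evidence.

F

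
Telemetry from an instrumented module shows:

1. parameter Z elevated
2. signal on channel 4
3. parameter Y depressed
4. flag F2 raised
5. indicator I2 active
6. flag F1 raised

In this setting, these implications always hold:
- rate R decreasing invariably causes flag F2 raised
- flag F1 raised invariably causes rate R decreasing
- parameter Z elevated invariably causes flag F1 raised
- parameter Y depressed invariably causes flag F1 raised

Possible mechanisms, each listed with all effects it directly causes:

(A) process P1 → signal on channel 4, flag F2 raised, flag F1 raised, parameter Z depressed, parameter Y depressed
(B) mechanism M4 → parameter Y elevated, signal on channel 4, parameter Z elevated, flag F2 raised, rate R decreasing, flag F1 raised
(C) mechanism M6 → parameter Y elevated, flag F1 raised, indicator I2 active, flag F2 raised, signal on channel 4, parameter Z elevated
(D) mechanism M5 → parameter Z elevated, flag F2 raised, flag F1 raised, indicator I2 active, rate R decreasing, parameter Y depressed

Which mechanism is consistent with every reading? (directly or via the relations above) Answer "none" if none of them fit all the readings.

Per-candidate check:
(A) process P1 — parameter Z elevated ✗; signal on channel 4 ✓; parameter Y depressed ✓; flag F2 raised ✓; indicator I2 active ✗; flag F1 raised ✓
(B) mechanism M4 — parameter Z elevated ✓; signal on channel 4 ✓; parameter Y depressed ✗; flag F2 raised ✓; indicator I2 active ✗; flag F1 raised ✓
(C) mechanism M6 — parameter Z elevated ✓; signal on channel 4 ✓; parameter Y depressed ✗; flag F2 raised ✓; indicator I2 active ✓; flag F1 raised ✓
(D) mechanism M5 — parameter Z elevated ✓; signal on channel 4 ✗; parameter Y depressed ✓; flag F2 raised ✓; indicator I2 active ✓; flag F1 raised ✓
None of the listed candidates fits everything.

none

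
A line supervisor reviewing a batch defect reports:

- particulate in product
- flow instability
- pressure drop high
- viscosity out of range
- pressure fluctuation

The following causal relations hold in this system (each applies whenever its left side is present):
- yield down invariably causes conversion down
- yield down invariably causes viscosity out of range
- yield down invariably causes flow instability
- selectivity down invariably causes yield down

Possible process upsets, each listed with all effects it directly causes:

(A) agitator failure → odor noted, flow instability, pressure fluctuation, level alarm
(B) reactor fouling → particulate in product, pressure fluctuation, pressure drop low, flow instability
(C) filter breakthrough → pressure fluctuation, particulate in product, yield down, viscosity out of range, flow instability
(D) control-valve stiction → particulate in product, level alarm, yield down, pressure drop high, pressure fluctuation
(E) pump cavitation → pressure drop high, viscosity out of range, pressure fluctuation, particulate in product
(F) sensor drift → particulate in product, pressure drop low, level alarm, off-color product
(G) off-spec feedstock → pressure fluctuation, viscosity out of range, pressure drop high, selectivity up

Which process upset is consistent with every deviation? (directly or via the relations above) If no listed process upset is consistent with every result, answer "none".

D

Per-candidate check:
(A) agitator failure — does not account for particulate in product, pressure drop high, viscosity out of range
(B) reactor fouling — particulate in product yes; flow instability yes; pressure drop high NO; viscosity out of range NO; pressure fluctuation yes
(C) filter breakthrough — does not account for pressure drop high
(D) control-valve stiction — accounts for every observation (flow instability by yield down → flow instability)
(E) pump cavitation — particulate in product yes; flow instability NO; pressure drop high yes; viscosity out of range yes; pressure fluctuation yes
(F) sensor drift — fails on flow instability, pressure drop high, viscosity out of range, pressure fluctuation (predicts pressure drop low, not pressure drop high)
(G) off-spec feedstock — particulate in product NO; flow instability NO; pressure drop high yes; viscosity out of range yes; pressure fluctuation yes
Only (D) is consistent with every observation.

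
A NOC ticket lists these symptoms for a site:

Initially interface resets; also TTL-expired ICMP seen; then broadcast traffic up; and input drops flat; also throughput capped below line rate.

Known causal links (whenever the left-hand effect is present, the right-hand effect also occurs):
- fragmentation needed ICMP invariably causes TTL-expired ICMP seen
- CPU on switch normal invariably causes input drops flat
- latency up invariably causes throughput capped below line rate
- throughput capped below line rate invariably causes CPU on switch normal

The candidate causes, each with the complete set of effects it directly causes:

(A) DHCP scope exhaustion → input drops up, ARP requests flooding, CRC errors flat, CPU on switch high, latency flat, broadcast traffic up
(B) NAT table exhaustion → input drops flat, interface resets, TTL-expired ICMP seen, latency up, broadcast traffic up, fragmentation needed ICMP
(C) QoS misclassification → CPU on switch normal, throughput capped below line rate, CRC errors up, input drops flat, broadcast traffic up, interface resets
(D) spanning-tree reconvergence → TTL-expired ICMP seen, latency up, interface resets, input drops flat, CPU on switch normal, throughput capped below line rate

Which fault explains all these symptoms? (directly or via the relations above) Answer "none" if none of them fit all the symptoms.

B

Testing each hypothesis:
(A) DHCP scope exhaustion — interface resets ✗; TTL-expired ICMP seen ✗; broadcast traffic up ✓; input drops flat ✗; throughput capped below line rate ✗
(B) NAT table exhaustion — interface resets ✓; TTL-expired ICMP seen ✓; broadcast traffic up ✓; input drops flat ✓; throughput capped below line rate ✓ (through latency up → throughput capped below line rate)
(C) QoS misclassification — interface resets ✓; TTL-expired ICMP seen ✗; broadcast traffic up ✓; input drops flat ✓; throughput capped below line rate ✓
(D) spanning-tree reconvergence — does not account for broadcast traffic up
Only (B) is consistent with every observation.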